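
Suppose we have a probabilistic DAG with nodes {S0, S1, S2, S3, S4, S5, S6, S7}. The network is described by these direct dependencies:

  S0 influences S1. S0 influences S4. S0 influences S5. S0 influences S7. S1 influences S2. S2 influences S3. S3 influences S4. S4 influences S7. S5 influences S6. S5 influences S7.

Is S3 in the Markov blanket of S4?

Yes

S3 is a parent of S4.
So S3 ∈ MB(S4).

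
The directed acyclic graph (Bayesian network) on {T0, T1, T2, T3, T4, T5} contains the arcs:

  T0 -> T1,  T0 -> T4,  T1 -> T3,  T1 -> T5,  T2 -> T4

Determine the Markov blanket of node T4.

{T0, T2}

T4 has no children.
Parents of T4: T0, T2.
T4 has no children, so there are no co-parents.
So the Markov blanket of T4 is {T0, T2}.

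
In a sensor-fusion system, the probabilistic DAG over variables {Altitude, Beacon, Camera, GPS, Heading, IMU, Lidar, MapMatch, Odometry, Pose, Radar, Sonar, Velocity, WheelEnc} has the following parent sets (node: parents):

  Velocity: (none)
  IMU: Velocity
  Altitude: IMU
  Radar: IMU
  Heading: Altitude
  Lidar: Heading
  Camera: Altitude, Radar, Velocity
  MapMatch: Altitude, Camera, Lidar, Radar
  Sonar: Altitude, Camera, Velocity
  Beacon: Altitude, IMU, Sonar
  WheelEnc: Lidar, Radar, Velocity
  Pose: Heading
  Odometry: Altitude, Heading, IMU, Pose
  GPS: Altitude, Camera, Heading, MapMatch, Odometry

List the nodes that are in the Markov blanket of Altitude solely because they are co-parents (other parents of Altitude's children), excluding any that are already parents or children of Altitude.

{Lidar, Pose, Radar, Velocity}

Children of Altitude: Beacon, Camera, GPS, Heading, MapMatch, Odometry, Sonar.
  Heading: no additional parents.
  parents(Camera) \ {Altitude} = {Radar, Velocity}.
  MapMatch's other parents are Camera, Lidar, Radar.
  Sonar's other parents are Camera, Velocity.
  parents(Beacon) \ {Altitude} = {IMU, Sonar}.
  parents(Odometry) \ {Altitude} = {Heading, IMU, Pose}.
  parents(GPS) \ {Altitude} = {Camera, Heading, MapMatch, Odometry}.
Excluding nodes already adjacent to Altitude (Beacon, Camera, GPS, Heading, IMU, MapMatch, Odometry, Sonar), the co-parent-only contribution is {Lidar, Pose, Radar, Velocity}.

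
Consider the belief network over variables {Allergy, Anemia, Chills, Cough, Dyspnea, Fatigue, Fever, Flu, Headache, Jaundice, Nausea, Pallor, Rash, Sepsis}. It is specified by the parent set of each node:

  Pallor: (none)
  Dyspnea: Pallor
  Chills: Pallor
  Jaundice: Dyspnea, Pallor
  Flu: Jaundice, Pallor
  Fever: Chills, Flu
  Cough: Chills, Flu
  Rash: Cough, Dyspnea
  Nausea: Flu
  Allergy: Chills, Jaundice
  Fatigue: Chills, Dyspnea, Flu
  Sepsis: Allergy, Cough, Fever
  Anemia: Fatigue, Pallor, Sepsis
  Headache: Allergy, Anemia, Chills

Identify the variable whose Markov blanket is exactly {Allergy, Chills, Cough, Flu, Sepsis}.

Fever

The target node must have every member of {Allergy, Chills, Cough, Flu, Sepsis} as a parent, child, or co-parent, and no others.
Parents of Fever: Chills, Flu; children: Sepsis; co-parents: Allergy, Cough.
These exactly cover the given set, so the node is Fever.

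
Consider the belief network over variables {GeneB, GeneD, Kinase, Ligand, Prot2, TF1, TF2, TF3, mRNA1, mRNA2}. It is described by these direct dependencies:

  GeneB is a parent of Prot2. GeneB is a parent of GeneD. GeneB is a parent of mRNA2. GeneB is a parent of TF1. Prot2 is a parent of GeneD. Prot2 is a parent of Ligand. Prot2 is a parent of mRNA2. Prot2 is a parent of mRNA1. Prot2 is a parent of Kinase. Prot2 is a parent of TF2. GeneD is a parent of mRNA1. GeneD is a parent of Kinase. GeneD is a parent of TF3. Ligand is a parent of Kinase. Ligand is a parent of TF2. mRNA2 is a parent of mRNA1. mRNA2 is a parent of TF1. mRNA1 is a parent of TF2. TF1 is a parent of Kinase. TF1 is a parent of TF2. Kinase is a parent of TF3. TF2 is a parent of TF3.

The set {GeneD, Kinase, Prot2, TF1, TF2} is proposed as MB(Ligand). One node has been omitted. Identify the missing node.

By definition, MB(Ligand) is built from Ligand's parents, Ligand's children, and the co-parents of Ligand.
Ligand has parent Prot2.
Ligand has children Kinase, TF2.
For each child, the remaining parents (spouses of Ligand):
  Kinase: GeneD, Prot2, TF1
  TF2: Prot2, TF1, mRNA1
MB(Ligand) = {GeneD, Kinase, Prot2, TF1, TF2, mRNA1}.
Comparing with the claimed set, mRNA1 is missing.

mRNA1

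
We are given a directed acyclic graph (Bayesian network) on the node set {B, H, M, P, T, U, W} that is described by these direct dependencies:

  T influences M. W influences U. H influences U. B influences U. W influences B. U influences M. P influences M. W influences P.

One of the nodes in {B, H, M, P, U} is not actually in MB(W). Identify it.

W's children: B, P, U.
Pa(W) = {}.
For each child, the remaining parents (spouses of W):
  B: —
  P: —
  U: B, H
MB(W) = {B, H, P, U}.
M is neither a parent, child, nor co-parent of W, so it does not belong.

M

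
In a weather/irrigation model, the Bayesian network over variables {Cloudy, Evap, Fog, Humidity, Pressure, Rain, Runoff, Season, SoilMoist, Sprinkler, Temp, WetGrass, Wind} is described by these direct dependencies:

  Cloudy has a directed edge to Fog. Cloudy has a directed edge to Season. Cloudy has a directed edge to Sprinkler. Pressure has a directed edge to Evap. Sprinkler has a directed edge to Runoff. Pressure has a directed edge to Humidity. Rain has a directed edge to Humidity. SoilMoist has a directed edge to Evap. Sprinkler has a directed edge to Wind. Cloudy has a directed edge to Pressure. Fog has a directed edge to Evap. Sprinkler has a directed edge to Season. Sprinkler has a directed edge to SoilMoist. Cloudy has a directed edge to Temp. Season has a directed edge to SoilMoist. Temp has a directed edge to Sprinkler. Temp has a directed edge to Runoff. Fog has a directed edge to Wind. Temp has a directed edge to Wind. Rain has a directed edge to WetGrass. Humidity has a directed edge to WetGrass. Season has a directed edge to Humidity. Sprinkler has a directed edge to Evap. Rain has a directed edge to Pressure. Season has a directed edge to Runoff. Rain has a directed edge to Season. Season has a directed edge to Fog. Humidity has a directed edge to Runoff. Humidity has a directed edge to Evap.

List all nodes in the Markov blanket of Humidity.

Recall MB(v) = parents ∪ children ∪ spouses, where spouses are the other parents of v's children.
Parents of Humidity: Pressure, Rain, Season.
Humidity has children Evap, Runoff, WetGrass.
Other parents of Humidity's children:
  parents(WetGrass) \ {Humidity} = {Rain}.
  Runoff also has parents Season, Sprinkler, Temp.
  Evap's other parents are Fog, Pressure, SoilMoist, Sprinkler.
Taking the union gives {Evap, Fog, Pressure, Rain, Runoff, Season, SoilMoist, Sprinkler, Temp, WetGrass}.

{Evap, Fog, Pressure, Rain, Runoff, Season, SoilMoist, Sprinkler, Temp, WetGrass}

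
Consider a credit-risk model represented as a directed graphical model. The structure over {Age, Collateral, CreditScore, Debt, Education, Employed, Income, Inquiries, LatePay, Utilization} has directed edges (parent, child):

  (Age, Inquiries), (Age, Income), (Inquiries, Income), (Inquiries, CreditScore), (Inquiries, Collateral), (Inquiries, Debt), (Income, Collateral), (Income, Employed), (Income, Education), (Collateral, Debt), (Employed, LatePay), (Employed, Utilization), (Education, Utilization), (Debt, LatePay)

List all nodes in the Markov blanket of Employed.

{Debt, Education, Income, LatePay, Utilization}

Parents of Employed: Income.
Employed's children: LatePay, Utilization.
Parents of each child, excluding Employed:
  LatePay's other parent is Debt.
  Utilization also has parent Education.
Taking the union gives {Debt, Education, Income, LatePay, Utilization}.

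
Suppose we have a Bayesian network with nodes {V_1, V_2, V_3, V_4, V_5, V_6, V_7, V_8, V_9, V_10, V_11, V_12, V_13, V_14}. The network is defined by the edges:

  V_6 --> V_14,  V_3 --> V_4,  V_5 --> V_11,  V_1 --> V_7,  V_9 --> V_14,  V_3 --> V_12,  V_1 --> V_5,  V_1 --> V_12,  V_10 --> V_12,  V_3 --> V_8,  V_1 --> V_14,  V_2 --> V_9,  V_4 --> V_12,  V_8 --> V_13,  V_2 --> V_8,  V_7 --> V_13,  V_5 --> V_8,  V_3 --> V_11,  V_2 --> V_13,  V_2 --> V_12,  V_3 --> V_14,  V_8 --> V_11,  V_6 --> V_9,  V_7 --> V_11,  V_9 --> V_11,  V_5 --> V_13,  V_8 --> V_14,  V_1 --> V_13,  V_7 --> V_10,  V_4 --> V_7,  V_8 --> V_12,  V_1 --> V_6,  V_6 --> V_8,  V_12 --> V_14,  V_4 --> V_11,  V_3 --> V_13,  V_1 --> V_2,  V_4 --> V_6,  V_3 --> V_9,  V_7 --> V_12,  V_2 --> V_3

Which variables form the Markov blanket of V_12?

{V_1, V_2, V_3, V_4, V_6, V_7, V_8, V_9, V_10, V_14}

Pa(V_12) = {V_1, V_2, V_3, V_4, V_7, V_8, V_10}.
V_12 has child V_14.
For each child, the remaining parents (spouses of V_12):
  V_14: V_1, V_3, V_6, V_8, V_9
MB(V_12) = {V_1, V_2, V_3, V_4, V_6, V_7, V_8, V_9, V_10, V_14}.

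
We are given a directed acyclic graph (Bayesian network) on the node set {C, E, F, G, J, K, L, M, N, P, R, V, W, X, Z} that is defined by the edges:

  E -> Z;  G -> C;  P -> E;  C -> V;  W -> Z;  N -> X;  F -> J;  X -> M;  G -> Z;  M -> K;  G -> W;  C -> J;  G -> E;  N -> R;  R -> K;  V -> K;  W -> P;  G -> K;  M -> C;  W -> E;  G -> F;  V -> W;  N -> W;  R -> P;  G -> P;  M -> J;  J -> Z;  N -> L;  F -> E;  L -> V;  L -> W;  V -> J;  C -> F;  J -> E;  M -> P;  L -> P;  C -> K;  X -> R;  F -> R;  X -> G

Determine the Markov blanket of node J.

A node's Markov blanket = Pa ∪ Ch ∪ (parents of Ch other than the node itself).
Pa(J) = {C, F, M, V}.
Children of J: E, Z.
Other parents of J's children:
  parents(E) \ {J} = {F, G, P, W}.
  Z also has parents E, G, W.
Taking the union gives {C, E, F, G, M, P, V, W, Z}.

{C, E, F, G, M, P, V, W, Z}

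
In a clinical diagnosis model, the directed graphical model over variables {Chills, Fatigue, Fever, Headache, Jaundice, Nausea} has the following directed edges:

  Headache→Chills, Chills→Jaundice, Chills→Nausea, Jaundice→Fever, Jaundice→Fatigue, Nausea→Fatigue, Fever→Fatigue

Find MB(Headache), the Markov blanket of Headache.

Pa(Headache) = {}.
Headache's children: Chills.
Parents of each child, excluding Headache:
  Chills has no other parent.
Union: {} ∪ {Chills} ∪ {} = {Chills}.

{Chills}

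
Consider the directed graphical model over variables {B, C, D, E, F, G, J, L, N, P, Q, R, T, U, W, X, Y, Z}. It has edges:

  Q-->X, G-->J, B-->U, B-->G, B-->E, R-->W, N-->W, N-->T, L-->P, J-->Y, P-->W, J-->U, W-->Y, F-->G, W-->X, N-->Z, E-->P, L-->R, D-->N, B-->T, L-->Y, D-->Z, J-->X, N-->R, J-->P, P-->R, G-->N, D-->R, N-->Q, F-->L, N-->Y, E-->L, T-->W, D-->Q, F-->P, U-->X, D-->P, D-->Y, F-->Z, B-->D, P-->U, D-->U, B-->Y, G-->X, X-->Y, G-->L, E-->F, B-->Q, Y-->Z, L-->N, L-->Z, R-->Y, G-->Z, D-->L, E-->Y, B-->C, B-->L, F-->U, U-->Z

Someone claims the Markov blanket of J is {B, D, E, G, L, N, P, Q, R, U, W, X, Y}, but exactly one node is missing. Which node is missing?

F

Recall MB(v) = parents ∪ children ∪ spouses, where spouses are the other parents of v's children.
Parents of J: G.
J has children P, U, X, Y.
Other parents of J's children:
  P: D, E, F, L
  U: B, D, F, P
  X: G, Q, U, W
  Y: B, D, E, L, N, R, W, X
MB(J) = {B, D, E, F, G, L, N, P, Q, R, U, W, X, Y}.
Comparing with the claimed set, F is missing.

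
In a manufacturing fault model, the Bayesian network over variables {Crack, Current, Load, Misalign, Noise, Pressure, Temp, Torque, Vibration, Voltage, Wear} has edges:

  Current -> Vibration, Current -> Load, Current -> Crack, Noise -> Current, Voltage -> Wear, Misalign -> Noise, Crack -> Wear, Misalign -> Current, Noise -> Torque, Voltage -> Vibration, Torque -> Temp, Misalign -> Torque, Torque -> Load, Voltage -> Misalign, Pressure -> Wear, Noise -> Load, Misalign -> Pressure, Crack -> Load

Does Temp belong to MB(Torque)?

Yes

Temp is a child of Torque.
So Temp ∈ MB(Torque).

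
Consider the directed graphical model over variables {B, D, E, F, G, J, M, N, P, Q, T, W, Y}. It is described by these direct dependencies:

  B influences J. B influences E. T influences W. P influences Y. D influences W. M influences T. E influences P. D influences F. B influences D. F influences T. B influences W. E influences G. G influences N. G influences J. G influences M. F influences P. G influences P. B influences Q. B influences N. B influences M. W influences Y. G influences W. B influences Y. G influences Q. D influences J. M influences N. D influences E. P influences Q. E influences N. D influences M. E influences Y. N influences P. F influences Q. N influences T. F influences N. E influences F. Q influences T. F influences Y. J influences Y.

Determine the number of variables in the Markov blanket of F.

Recall MB(v) = parents ∪ children ∪ spouses, where spouses are the other parents of v's children.
Ch(F) = {N, P, Q, T, Y}.
Pa(F) = {D, E}.
For each child, the remaining parents (spouses of F):
  N: B, E, G, M
  P: E, G, N
  Q: B, G, P
  T: M, N, Q
  Y: B, E, J, P, W
MB(F) = {B, D, E, G, J, M, N, P, Q, T, W, Y}, which has 12 nodes.

12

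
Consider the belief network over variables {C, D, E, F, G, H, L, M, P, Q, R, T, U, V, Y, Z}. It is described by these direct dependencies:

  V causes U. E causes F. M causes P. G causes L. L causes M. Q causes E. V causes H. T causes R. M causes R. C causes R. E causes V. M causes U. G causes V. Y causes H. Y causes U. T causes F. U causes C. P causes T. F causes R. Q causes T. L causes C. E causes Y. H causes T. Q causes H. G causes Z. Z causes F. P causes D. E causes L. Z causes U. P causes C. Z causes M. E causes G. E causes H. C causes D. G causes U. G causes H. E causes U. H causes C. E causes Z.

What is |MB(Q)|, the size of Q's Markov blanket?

Recall MB(v) = parents ∪ children ∪ spouses, where spouses are the other parents of v's children.
Q's parents: none.
Q's children: E, H, T.
Co-parents of Q (other parents of its children):
  E has no other parent.
  parents(H) \ {Q} = {E, G, V, Y}.
  parents(T) \ {Q} = {H, P}.
MB(Q) = {E, G, H, P, T, V, Y}, which has 7 nodes.

7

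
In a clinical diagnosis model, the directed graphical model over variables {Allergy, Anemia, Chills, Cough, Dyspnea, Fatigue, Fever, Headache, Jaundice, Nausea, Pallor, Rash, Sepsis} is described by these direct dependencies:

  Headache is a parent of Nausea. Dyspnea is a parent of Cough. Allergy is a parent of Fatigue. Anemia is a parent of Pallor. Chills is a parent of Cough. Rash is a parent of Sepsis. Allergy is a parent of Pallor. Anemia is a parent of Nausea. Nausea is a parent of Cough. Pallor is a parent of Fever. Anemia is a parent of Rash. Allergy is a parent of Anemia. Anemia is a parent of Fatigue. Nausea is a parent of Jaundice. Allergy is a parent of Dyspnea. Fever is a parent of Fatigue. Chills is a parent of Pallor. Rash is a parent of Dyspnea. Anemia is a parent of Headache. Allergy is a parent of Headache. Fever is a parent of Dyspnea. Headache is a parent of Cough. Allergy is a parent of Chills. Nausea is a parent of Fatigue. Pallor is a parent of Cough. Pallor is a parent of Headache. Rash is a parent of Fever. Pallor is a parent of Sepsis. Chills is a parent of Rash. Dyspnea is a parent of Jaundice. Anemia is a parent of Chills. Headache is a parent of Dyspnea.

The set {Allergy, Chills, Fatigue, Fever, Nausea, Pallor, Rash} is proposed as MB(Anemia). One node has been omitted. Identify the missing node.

Headache

The Markov blanket of a node is its parents, its children, and the other parents of its children.
Pa(Anemia) = {Allergy}.
Children of Anemia: Chills, Fatigue, Headache, Nausea, Pallor, Rash.
Co-parents of Anemia (other parents of its children):
  Chills: Allergy
  Pallor: Allergy, Chills
  Rash: Chills
  Headache: Allergy, Pallor
  Nausea: Headache
  Fatigue: Allergy, Fever, Nausea
MB(Anemia) = {Allergy, Chills, Fatigue, Fever, Headache, Nausea, Pallor, Rash}.
Comparing with the claimed set, Headache is missing.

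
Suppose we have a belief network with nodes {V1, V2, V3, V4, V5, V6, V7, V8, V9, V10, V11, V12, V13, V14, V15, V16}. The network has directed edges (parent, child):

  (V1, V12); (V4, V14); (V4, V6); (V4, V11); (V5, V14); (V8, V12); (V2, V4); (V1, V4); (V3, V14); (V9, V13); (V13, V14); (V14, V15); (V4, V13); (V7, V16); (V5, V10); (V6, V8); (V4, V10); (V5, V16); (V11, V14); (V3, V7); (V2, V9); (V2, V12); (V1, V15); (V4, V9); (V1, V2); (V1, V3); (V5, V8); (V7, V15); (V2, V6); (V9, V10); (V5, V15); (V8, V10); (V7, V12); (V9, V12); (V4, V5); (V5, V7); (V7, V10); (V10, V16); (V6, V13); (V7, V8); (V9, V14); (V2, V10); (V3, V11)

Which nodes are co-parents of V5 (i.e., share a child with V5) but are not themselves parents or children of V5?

{V1, V2, V3, V6, V9, V11, V13}

Children of V5: V7, V8, V10, V14, V15, V16.
  V7: V3
  V8: V6, V7
  V10: V2, V4, V7, V8, V9
  V14: V3, V4, V9, V11, V13
  V15: V1, V7, V14
  V16: V7, V10
Excluding nodes already adjacent to V5 (V4, V7, V8, V10, V14, V15, V16), the co-parent-only contribution is {V1, V2, V3, V6, V9, V11, V13}.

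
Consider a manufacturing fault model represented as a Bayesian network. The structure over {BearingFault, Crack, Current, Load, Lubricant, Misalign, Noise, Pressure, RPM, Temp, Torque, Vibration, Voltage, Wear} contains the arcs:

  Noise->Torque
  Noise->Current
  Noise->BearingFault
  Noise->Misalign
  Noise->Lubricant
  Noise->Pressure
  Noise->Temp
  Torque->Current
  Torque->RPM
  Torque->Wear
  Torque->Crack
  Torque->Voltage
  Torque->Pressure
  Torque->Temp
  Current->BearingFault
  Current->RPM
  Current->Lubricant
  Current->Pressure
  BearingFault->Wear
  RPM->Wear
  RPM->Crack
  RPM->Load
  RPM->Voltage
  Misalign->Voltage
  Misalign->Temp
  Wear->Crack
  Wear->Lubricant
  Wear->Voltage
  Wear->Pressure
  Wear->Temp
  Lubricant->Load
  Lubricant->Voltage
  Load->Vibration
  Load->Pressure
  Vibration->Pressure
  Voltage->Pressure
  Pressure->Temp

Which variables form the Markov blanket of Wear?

{BearingFault, Crack, Current, Load, Lubricant, Misalign, Noise, Pressure, RPM, Temp, Torque, Vibration, Voltage}

Pa(Wear) = {BearingFault, RPM, Torque}.
Ch(Wear) = {Crack, Lubricant, Pressure, Temp, Voltage}.
Parents of each child, excluding Wear:
  Crack: RPM, Torque
  Lubricant: Current, Noise
  Voltage: Lubricant, Misalign, RPM, Torque
  Pressure: Current, Load, Noise, Torque, Vibration, Voltage
  Temp: Misalign, Noise, Pressure, Torque
Union: {BearingFault, RPM, Torque} ∪ {Crack, Lubricant, Pressure, Temp, Voltage} ∪ {Current, Load, Lubricant, Misalign, Noise, Pressure, RPM, Torque, Vibration, Voltage} = {BearingFault, Crack, Current, Load, Lubricant, Misalign, Noise, Pressure, RPM, Temp, Torque, Vibration, Voltage}.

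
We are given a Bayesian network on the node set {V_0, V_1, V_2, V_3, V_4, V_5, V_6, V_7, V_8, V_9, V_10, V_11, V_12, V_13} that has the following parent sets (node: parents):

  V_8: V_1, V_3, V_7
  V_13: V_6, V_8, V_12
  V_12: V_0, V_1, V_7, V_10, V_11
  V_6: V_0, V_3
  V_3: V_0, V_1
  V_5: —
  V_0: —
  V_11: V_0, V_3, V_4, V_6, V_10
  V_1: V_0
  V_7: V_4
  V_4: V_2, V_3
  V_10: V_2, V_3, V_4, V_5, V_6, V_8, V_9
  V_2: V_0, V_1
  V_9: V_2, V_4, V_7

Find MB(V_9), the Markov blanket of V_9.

A node's Markov blanket = Pa ∪ Ch ∪ (parents of Ch other than the node itself).
Children of V_9: V_10.
Pa(V_9) = {V_2, V_4, V_7}.
Parents of each child, excluding V_9:
  parents(V_10) \ {V_9} = {V_2, V_3, V_4, V_5, V_6, V_8}.
Union: {V_2, V_4, V_7} ∪ {V_10} ∪ {V_2, V_3, V_4, V_5, V_6, V_8} = {V_2, V_3, V_4, V_5, V_6, V_7, V_8, V_10}.

{V_2, V_3, V_4, V_5, V_6, V_7, V_8, V_10}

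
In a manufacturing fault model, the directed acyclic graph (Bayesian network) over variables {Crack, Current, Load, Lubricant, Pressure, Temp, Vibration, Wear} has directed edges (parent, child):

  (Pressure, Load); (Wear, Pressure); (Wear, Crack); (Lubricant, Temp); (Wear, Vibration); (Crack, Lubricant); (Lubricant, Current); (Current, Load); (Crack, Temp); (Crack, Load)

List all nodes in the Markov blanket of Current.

{Crack, Load, Lubricant, Pressure}

Recall MB(v) = parents ∪ children ∪ spouses, where spouses are the other parents of v's children.
Parents of Current: Lubricant.
Current has child Load.
Co-parents of Current (other parents of its children):
  Load also has parents Crack, Pressure.
Taking the union gives {Crack, Load, Lubricant, Pressure}.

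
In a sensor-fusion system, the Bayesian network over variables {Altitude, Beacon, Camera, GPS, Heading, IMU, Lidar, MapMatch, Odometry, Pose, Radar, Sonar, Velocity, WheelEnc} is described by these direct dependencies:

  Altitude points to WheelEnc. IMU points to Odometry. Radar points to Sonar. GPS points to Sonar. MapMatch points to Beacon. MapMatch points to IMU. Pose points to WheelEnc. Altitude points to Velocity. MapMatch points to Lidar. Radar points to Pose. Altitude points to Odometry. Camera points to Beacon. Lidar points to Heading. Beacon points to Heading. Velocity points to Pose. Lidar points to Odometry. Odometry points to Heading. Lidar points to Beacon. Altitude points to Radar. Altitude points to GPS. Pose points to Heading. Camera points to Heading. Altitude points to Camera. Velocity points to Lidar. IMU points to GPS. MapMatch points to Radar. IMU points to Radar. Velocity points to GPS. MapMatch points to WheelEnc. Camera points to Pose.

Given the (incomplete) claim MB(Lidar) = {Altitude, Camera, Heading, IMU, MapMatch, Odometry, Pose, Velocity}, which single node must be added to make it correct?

Pa(Lidar) = {MapMatch, Velocity}.
Children of Lidar: Beacon, Heading, Odometry.
Other parents of Lidar's children:
  Beacon: Camera, MapMatch
  Odometry: Altitude, IMU
  Heading: Beacon, Camera, Odometry, Pose
MB(Lidar) = {Altitude, Beacon, Camera, Heading, IMU, MapMatch, Odometry, Pose, Velocity}.
Comparing with the claimed set, Beacon is missing.

Beacon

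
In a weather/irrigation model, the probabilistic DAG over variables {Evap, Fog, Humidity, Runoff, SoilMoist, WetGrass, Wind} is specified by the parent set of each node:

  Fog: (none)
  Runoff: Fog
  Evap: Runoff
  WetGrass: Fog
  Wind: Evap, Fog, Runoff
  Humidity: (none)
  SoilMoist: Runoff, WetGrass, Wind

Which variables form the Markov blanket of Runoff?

{Evap, Fog, SoilMoist, WetGrass, Wind}

Ch(Runoff) = {Evap, SoilMoist, Wind}.
Pa(Runoff) = {Fog}.
Parents of each child, excluding Runoff:
  Evap: —
  Wind: Evap, Fog
  SoilMoist: WetGrass, Wind
MB(Runoff) = {Evap, Fog, SoilMoist, WetGrass, Wind}.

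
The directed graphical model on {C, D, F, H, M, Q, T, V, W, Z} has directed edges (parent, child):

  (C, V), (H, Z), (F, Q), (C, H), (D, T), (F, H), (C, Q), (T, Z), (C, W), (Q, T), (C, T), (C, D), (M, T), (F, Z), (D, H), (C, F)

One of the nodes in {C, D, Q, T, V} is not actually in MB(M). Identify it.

V

M's children: T.
Parents of M: none.
Co-parents of M (other parents of its children):
  T's other parents are C, D, Q.
MB(M) = {C, D, Q, T}.
V is neither a parent, child, nor co-parent of M, so it does not belong.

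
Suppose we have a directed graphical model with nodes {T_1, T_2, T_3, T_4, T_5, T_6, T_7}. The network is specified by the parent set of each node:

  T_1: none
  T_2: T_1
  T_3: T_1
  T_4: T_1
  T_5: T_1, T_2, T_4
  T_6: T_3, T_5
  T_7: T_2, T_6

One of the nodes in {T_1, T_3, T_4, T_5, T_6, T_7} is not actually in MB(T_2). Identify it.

The Markov blanket of a node is its parents, its children, and the other parents of its children.
Ch(T_2) = {T_5, T_7}.
T_2 has parent T_1.
Co-parents of T_2 (other parents of its children):
  T_5: T_1, T_4
  T_7: T_6
MB(T_2) = {T_1, T_4, T_5, T_6, T_7}.
T_3 is neither a parent, child, nor co-parent of T_2, so it does not belong.

T_3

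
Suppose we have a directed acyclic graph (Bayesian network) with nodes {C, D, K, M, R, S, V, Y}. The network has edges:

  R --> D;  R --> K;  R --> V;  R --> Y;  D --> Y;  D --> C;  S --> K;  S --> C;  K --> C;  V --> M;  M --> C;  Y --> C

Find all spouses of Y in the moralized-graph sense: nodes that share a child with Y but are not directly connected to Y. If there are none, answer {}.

{K, M, S}

Children of Y: C.
  C also has parents D, K, M, S.
Excluding nodes already adjacent to Y (C, D, R), the co-parent-only contribution is {K, M, S}.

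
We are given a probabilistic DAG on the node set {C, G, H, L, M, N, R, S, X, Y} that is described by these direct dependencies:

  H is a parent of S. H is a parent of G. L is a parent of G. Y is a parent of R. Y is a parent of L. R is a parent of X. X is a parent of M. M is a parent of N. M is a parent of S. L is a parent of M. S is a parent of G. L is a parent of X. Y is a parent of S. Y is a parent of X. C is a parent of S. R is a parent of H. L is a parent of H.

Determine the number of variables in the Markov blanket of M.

7

A node's Markov blanket = Pa ∪ Ch ∪ (parents of Ch other than the node itself).
Parents of M: L, X.
Children of M: N, S.
Other parents of M's children:
  parents(S) \ {M} = {C, H, Y}.
  N has no other parent.
MB(M) = {C, H, L, N, S, X, Y}, which has 7 nodes.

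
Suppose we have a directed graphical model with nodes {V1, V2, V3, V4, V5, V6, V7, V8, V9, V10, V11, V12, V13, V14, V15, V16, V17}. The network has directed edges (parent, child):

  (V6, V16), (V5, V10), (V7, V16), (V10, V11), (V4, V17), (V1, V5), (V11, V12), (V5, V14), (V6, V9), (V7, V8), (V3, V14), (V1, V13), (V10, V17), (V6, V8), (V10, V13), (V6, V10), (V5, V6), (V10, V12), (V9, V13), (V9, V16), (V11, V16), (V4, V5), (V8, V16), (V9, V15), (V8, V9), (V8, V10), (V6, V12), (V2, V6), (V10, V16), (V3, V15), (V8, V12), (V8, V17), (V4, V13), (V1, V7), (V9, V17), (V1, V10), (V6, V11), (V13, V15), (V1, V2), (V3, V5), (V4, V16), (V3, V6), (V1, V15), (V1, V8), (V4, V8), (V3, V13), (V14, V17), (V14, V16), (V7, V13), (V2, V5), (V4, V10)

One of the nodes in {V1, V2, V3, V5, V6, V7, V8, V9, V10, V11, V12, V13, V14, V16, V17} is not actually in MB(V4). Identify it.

V12

The Markov blanket of a node is its parents, its children, and the other parents of its children.
Pa(V4) = {}.
V4's children: V5, V8, V10, V13, V16, V17.
For each child, the remaining parents (spouses of V4):
  V5 also has parents V1, V2, V3.
  parents(V8) \ {V4} = {V1, V6, V7}.
  V10's other parents are V1, V5, V6, V8.
  V13 also has parents V1, V3, V7, V9, V10.
  V16's other parents are V6, V7, V8, V9, V10, V11, V14.
  parents(V17) \ {V4} = {V8, V9, V10, V14}.
MB(V4) = {V1, V2, V3, V5, V6, V7, V8, V9, V10, V11, V13, V14, V16, V17}.
V12 is neither a parent, child, nor co-parent of V4, so it does not belong.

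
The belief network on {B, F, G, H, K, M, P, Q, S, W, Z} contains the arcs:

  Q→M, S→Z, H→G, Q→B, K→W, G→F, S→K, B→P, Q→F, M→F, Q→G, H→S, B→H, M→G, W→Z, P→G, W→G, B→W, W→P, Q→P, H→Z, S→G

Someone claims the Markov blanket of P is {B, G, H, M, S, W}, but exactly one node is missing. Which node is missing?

Pa(P) = {B, Q, W}.
Ch(P) = {G}.
Parents of each child, excluding P:
  G: H, M, Q, S, W
MB(P) = {B, G, H, M, Q, S, W}.
Comparing with the claimed set, Q is missing.

Q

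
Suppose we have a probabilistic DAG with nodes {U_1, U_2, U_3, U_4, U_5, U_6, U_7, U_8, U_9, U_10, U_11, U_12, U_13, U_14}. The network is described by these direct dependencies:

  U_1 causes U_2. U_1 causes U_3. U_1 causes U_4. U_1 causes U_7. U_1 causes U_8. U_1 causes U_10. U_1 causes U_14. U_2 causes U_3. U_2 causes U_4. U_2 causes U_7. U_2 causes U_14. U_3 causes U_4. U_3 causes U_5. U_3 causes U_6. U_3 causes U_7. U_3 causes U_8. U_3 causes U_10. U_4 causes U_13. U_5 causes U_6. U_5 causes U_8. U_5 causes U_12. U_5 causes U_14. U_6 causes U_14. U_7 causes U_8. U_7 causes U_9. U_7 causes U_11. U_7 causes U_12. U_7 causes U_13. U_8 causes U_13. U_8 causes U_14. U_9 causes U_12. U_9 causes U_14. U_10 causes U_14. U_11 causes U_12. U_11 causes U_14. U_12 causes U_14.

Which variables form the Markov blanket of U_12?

{U_1, U_2, U_5, U_6, U_7, U_8, U_9, U_10, U_11, U_14}

U_12's parents: U_5, U_7, U_9, U_11.
U_12's children: U_14.
Parents of each child, excluding U_12:
  U_14 also has parents U_1, U_2, U_5, U_6, U_8, U_9, U_10, U_11.
MB(U_12) = {U_1, U_2, U_5, U_6, U_7, U_8, U_9, U_10, U_11, U_14}.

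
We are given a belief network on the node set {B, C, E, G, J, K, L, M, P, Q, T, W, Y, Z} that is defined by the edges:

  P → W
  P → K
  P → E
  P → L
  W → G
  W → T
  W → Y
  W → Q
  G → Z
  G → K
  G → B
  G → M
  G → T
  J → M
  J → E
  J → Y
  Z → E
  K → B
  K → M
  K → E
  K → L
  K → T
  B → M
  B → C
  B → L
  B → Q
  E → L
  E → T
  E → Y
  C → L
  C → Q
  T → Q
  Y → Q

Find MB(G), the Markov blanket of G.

{B, E, J, K, M, P, T, W, Z}

Recall MB(v) = parents ∪ children ∪ spouses, where spouses are the other parents of v's children.
Pa(G) = {W}.
Children of G: B, K, M, T, Z.
Other parents of G's children:
  Z: —
  K: P
  B: K
  M: B, J, K
  T: E, K, W
Taking the union gives {B, E, J, K, M, P, T, W, Z}.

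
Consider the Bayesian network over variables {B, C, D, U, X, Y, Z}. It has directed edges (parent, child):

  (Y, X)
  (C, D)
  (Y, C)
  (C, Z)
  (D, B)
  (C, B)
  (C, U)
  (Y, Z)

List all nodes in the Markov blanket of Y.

Ch(Y) = {C, X, Z}.
Pa(Y) = {}.
Parents of each child, excluding Y:
  X has no other parent.
  C has no other parent.
  parents(Z) \ {Y} = {C}.
Union: {} ∪ {C, X, Z} ∪ {C} = {C, X, Z}.

{C, X, Z}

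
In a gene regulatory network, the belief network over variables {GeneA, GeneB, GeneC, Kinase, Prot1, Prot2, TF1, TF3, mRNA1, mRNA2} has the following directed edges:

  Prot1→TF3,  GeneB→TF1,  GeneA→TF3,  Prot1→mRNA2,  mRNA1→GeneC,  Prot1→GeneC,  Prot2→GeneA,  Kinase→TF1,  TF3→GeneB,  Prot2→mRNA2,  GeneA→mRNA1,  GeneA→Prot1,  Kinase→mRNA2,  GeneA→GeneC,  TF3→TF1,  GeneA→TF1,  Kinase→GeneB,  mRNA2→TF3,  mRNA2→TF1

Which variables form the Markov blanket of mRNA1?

The Markov blanket of a node is its parents, its children, and the other parents of its children.
mRNA1 has parent GeneA.
Children of mRNA1: GeneC.
Other parents of mRNA1's children:
  parents(GeneC) \ {mRNA1} = {GeneA, Prot1}.
Union: {GeneA} ∪ {GeneC} ∪ {GeneA, Prot1} = {GeneA, GeneC, Prot1}.

{GeneA, GeneC, Prot1}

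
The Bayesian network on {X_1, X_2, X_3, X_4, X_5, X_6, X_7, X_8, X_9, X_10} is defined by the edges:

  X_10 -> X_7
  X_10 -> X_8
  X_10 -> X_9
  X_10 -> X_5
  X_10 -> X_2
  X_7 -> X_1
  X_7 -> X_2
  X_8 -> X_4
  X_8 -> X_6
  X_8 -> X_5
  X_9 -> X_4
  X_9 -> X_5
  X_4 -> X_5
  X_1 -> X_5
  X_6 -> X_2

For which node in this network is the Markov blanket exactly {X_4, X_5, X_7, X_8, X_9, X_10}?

The target node must have every member of {X_4, X_5, X_7, X_8, X_9, X_10} as a parent, child, or co-parent, and no others.
Parents of X_1: X_7; children: X_5; co-parents: X_4, X_8, X_9, X_10.
These exactly cover the given set, so the node is X_1.

X_1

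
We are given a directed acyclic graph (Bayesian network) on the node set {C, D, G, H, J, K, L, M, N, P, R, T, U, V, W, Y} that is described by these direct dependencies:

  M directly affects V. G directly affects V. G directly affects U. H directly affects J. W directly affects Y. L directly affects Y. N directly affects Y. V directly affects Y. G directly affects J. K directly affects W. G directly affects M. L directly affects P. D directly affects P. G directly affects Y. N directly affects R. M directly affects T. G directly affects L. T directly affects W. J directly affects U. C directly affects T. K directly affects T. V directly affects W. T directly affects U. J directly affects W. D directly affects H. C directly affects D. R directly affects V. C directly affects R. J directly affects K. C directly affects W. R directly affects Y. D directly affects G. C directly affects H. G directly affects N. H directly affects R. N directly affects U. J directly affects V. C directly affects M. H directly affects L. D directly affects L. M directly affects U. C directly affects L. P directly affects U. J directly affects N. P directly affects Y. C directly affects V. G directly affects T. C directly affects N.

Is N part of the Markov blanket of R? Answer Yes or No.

Yes

N is a parent of R.
So N ∈ MB(R).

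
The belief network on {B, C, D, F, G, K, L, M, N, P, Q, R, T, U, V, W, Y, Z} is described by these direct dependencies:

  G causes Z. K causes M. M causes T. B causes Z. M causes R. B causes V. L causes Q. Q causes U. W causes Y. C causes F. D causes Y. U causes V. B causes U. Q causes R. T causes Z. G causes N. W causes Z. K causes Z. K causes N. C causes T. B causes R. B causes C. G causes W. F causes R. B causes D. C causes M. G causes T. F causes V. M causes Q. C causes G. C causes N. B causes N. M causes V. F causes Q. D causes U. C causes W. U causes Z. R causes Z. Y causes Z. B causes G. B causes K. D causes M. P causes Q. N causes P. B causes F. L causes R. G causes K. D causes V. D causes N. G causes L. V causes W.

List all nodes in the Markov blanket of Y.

Y has parents D, W.
Children of Y: Z.
For each child, the remaining parents (spouses of Y):
  parents(Z) \ {Y} = {B, G, K, R, T, U, W}.
So the Markov blanket of Y is {B, D, G, K, R, T, U, W, Z}.

{B, D, G, K, R, T, U, W, Z}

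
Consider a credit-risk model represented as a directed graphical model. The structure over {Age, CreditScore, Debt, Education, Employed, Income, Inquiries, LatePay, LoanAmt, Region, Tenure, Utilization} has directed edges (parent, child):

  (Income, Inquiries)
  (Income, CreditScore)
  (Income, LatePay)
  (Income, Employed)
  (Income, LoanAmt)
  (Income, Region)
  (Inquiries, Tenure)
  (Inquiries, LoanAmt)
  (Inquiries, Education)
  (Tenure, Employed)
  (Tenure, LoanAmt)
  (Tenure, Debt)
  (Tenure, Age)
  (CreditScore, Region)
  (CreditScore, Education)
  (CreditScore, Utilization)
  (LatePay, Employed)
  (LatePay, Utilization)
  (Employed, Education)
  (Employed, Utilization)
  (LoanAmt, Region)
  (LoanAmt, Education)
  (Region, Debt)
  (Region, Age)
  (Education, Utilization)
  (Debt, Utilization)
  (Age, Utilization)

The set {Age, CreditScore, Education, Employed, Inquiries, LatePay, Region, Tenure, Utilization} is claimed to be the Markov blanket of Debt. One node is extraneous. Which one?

Ch(Debt) = {Utilization}.
Debt has parents Region, Tenure.
Co-parents of Debt (other parents of its children):
  parents(Utilization) \ {Debt} = {Age, CreditScore, Education, Employed, LatePay}.
MB(Debt) = {Age, CreditScore, Education, Employed, LatePay, Region, Tenure, Utilization}.
Inquiries is neither a parent, child, nor co-parent of Debt, so it does not belong.

Inquiries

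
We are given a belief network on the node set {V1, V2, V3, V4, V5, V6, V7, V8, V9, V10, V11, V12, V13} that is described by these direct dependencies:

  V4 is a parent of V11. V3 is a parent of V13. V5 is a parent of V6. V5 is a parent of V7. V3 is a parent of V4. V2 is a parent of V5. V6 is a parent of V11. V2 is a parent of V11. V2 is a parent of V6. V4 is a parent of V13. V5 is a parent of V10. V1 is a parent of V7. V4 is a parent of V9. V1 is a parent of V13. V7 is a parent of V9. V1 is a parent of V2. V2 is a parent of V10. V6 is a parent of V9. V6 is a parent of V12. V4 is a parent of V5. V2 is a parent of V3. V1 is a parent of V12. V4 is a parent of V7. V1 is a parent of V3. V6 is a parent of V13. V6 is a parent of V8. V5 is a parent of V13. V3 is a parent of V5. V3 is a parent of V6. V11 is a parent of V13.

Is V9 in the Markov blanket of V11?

No

A node's Markov blanket = Pa ∪ Ch ∪ (parents of Ch other than the node itself).
Children of V11: V13.
V11 has parents V2, V4, V6.
For each child, the remaining parents (spouses of V11):
  V13: V1, V3, V4, V5, V6
MB(V11) = {V1, V2, V3, V4, V5, V6, V13}; V9 is not in this set.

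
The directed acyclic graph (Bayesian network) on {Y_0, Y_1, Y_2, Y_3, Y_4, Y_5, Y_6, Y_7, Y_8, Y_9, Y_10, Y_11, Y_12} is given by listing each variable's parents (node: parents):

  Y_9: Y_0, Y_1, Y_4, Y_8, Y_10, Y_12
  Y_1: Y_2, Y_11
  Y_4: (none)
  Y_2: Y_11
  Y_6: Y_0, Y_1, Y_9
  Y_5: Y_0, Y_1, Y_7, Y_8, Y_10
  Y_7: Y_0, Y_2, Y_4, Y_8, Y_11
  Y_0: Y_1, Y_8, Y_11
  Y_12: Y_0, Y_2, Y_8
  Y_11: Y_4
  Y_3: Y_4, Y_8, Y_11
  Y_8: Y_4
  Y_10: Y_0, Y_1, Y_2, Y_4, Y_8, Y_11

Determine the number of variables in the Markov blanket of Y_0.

Children of Y_0: Y_5, Y_6, Y_7, Y_9, Y_10, Y_12.
Pa(Y_0) = {Y_1, Y_8, Y_11}.
For each child, the remaining parents (spouses of Y_0):
  Y_7's other parents are Y_2, Y_4, Y_8, Y_11.
  Y_12's other parents are Y_2, Y_8.
  parents(Y_10) \ {Y_0} = {Y_1, Y_2, Y_4, Y_8, Y_11}.
  Y_5's other parents are Y_1, Y_7, Y_8, Y_10.
  Y_9 also has parents Y_1, Y_4, Y_8, Y_10, Y_12.
  parents(Y_6) \ {Y_0} = {Y_1, Y_9}.
MB(Y_0) = {Y_1, Y_2, Y_4, Y_5, Y_6, Y_7, Y_8, Y_9, Y_10, Y_11, Y_12}, which has 11 nodes.

11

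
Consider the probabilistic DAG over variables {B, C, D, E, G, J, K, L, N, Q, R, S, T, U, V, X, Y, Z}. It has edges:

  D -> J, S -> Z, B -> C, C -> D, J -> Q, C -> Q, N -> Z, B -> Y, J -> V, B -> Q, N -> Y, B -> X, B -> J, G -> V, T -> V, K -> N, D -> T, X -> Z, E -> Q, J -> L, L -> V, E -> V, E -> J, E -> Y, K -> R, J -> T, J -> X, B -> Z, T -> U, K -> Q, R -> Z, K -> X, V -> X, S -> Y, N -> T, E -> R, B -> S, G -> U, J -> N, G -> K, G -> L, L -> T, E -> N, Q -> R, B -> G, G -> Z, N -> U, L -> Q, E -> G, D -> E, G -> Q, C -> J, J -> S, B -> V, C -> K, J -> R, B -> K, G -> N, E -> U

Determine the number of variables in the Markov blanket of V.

8

The Markov blanket of a node is its parents, its children, and the other parents of its children.
V's children: X.
Parents of V: B, E, G, J, L, T.
Parents of each child, excluding V:
  parents(X) \ {V} = {B, J, K}.
MB(V) = {B, E, G, J, K, L, T, X}, which has 8 nodes.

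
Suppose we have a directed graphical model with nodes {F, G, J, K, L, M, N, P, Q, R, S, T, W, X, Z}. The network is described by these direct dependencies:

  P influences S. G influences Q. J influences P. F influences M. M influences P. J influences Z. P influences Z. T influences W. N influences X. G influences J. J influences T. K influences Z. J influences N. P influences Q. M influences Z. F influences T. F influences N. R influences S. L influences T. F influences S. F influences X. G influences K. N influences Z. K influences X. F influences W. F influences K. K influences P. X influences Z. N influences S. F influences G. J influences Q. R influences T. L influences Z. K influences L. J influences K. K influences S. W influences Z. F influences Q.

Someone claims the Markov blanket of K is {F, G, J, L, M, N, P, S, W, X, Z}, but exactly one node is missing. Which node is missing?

K has parents F, G, J.
Children of K: L, P, S, X, Z.
Parents of each child, excluding K:
  L: no additional parents.
  P's other parents are J, M.
  S's other parents are F, N, P, R.
  parents(X) \ {K} = {F, N}.
  Z's other parents are J, L, M, N, P, W, X.
MB(K) = {F, G, J, L, M, N, P, R, S, W, X, Z}.
Comparing with the claimed set, R is missing.

R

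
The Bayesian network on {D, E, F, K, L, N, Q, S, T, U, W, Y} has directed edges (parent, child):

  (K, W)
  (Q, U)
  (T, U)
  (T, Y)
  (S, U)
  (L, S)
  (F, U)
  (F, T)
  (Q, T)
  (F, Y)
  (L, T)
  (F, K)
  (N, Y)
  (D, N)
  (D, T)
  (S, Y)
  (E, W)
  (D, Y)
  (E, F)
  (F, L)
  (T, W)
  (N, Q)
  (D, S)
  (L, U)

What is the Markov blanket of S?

The Markov blanket of a node is its parents, its children, and the other parents of its children.
Parents of S: D, L.
Ch(S) = {U, Y}.
Co-parents of S (other parents of its children):
  U's other parents are F, L, Q, T.
  Y also has parents D, F, N, T.
Union: {D, L} ∪ {U, Y} ∪ {D, F, L, N, Q, T} = {D, F, L, N, Q, T, U, Y}.

{D, F, L, N, Q, T, U, Y}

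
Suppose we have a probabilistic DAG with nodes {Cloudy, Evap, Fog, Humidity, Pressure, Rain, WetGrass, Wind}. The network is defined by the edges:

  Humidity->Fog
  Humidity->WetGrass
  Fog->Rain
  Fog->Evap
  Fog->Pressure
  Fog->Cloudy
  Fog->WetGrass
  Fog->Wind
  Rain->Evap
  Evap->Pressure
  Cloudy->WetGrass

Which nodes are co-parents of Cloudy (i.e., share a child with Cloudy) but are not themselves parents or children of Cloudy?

Children of Cloudy: WetGrass.
  parents(WetGrass) \ {Cloudy} = {Fog, Humidity}.
Excluding nodes already adjacent to Cloudy (Fog, WetGrass), the co-parent-only contribution is {Humidity}.

{Humidity}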